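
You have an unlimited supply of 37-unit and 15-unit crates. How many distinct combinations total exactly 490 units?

1

Need nonnegative integers with 37j + 15k = 490.
gcd(37, 15) = 1, and 37·(-2) + 15·(5) = 1.
So (j₀, k₀) = (-980, 2450); general j = -980 + 15t, k = 2450 - 37t.
j ≥ 0 ⇒ t ≥ 66; k ≥ 0 ⇒ t ≤ 66. That's 1 value of t.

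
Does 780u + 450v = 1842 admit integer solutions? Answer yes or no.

gcd(780, 450) = 30  (780 = 1×450 + 330, 450 = 1×330 + 120, 330 = 2×120 + 90, 120 = 1×90 + 30, 90 = 3×30).
30 does not divide 1842 (remainder 12), so no integer solutions.

no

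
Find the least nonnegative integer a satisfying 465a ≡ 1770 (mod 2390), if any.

158

gcd(2390, 465) = 5  (2390 = 5·465 + 65, 465 = 7·65 + 10, 65 = 6·10 + 5, 10 = 2·5).
5 divides 1770, so solutions exist.
Back-substituting, 465·(-221) + 2390·(43) = 5.
So 465·(-221) ≡ 5 (mod 2390); multiply by 354: a ≡ -78234 (mod 478).
Smallest nonnegative: a = -78234 mod 478 = 158.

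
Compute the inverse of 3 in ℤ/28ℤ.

gcd(28, 3) = 1  (28 = 9×3 + 1, 3 = 3×1).
Back-substituting, 3×(-9) + 28×(1) = 1.
So 3×-9 ≡ 1 (mod 28), and -9 mod 28 = 19.

19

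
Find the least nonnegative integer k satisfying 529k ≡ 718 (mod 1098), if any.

568

gcd(1098, 529):
  1098 = 2×529 + 40
  529 = 13×40 + 9
  40 = 4×9 + 4
  9 = 2×4 + 1
  4 = 4×1
so gcd(1098, 529) = 1.
1 divides 718, so solutions exist.
Back-substitute for Bézout coefficients:
  1 = 9 - 2×4
  ... = 529×(247) + 1098×(-119)
So 529×(247) ≡ 1 (mod 1098); multiply by 718: k ≡ 177346 (mod 1098).
Smallest nonnegative: k = 177346 mod 1098 = 568.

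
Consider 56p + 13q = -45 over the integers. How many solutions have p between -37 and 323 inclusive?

28

gcd(56, 13) = 1  (56 = 4*13 + 4, 13 = 3*4 + 1, 4 = 4*1).
Back-substituting, 56*(-3) + 13*(13) = 1.
Scale by -45: particular solution (135, -585); reduce p mod 13: (5, -25).
General solution: p = 5 + 13t, q = -25 - 56t for integer t.
-37 ≤ 5 + 13t ≤ 323 gives t ∈ [-3, 24], which is 28 values.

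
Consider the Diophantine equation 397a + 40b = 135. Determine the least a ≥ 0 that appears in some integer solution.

gcd(397, 40) = 1  (397 = 9·40 + 37, 40 = 1·37 + 3, 37 = 12·3 + 1, 3 = 3·1).
1 divides 135, so solutions exist.
Back-substituting, 397·(13) + 40·(-129) = 1.
Scale by 135/1 = 135: (a₀, b₀) = (1755, -17415).
General solution: a = 1755 + 40t, b = -17415 - 397t for integer t.
a ≥ 0: smallest is 1755 mod 40 = 35 (at t = -43), with b = -344.

35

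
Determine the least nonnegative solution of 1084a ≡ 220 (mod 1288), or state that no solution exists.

gcd(1288, 1084):
  1288 = 1×1084 + 204
  1084 = 5×204 + 64
  204 = 3×64 + 12
  64 = 5×12 + 4
  12 = 3×4
so gcd(1288, 1084) = 4.
4 divides 220, so solutions exist.
Back-substitute for Bézout coefficients:
  4 = 64 - 5×12
  ... = 1084×(101) + 1288×(-85)
So 1084×(101) ≡ 4 (mod 1288); multiply by 55: a ≡ 5555 (mod 322).
Smallest nonnegative: a = 5555 mod 322 = 81.

81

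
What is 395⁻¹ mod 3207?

341

gcd(3207, 395):
  3207 = 8×395 + 47
  395 = 8×47 + 19
  47 = 2×19 + 9
  19 = 2×9 + 1
  9 = 9×1
so gcd(3207, 395) = 1.
Back-substitute for Bézout coefficients:
  1 = 19 - 2×9
  ... = 395×(341) + 3207×(-42)
So 395×341 ≡ 1 (mod 3207), and 341 mod 3207 = 341.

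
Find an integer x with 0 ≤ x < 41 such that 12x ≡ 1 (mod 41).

24

gcd(41, 12) = 1  (41 = 3·12 + 5, 12 = 2·5 + 2, 5 = 2·2 + 1, 2 = 2·1).
Back-substituting, 12·(-17) + 41·(5) = 1.
So 12·-17 ≡ 1 (mod 41), and -17 mod 41 = 24.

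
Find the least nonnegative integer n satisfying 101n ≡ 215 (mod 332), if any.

35

gcd(332, 101):
  332 = 3*101 + 29
  101 = 3*29 + 14
  29 = 2*14 + 1
  14 = 14*1
so gcd(332, 101) = 1.
1 divides 215, so solutions exist.
Back-substitute for Bézout coefficients:
  1 = 29 - 2*14
  ... = 101*(-23) + 332*(7)
So 101*(-23) ≡ 1 (mod 332); multiply by 215: n ≡ -4945 (mod 332).
Smallest nonnegative: n = -4945 mod 332 = 35.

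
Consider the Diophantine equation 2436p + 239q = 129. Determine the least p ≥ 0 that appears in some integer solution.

gcd(2436, 239) = 1  (2436 = 10*239 + 46, 239 = 5*46 + 9, 46 = 5*9 + 1, 9 = 9*1).
1 divides 129, so solutions exist.
Back-substituting, 2436*(26) + 239*(-265) = 1.
Scale by 129/1 = 129: (p₀, q₀) = (3354, -34185).
General solution: p = 3354 + 239t, q = -34185 - 2436t for integer t.
p ≥ 0: smallest is 3354 mod 239 = 8 (at t = -14), with q = -81.

8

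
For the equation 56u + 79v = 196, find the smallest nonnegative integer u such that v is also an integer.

gcd(79, 56) = 1  (79 = 1×56 + 23, 56 = 2×23 + 10, 23 = 2×10 + 3, 10 = 3×3 + 1, 3 = 3×1).
1 divides 196, so solutions exist.
Back-substituting, 56×(24) + 79×(-17) = 1.
Scale by 196/1 = 196: (u₀, v₀) = (4704, -3332).
General solution: u = 4704 + 79t, v = -3332 - 56t for integer t.
u ≥ 0: smallest is 4704 mod 79 = 43 (at t = -59), with v = -28.

43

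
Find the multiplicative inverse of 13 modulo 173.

gcd(173, 13):
  173 = 13×13 + 4
  13 = 3×4 + 1
  4 = 4×1
so gcd(173, 13) = 1.
Back-substitute for Bézout coefficients:
  1 = 13 - 3×4
  ... = 13×(40) + 173×(-3)
So 13×40 ≡ 1 (mod 173), and 40 mod 173 = 40.

40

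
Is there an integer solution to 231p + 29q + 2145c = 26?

gcd(231, 29) = 1  (231 = 7×29 + 28, 29 = 1×28 + 1, 28 = 28×1).
gcd(1, 2145) = 1.
1 divides 26, so integer solutions exist.

yes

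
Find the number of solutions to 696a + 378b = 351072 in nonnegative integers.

gcd(696, 378) = 6.
By Bézout, 696*(-19) + 378*(35) = 6.
One solution: (33, 868).
General: a = 33 + 63t, b = 868 - 116t.
a ≥ 0 ⇒ t ≥ 0; b ≥ 0 ⇒ t ≤ 7. So t ∈ [0, 7]: 8 solutions.

8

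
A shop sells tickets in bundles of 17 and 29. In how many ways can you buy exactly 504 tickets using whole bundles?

1

Need nonnegative integers with 17j + 29k = 504.
gcd(17, 29) = 1, and 17·(12) + 29·(-7) = 1.
So (j₀, k₀) = (6048, -3528); general j = 6048 + 29t, k = -3528 - 17t.
j ≥ 0 ⇒ t ≥ -208; k ≥ 0 ⇒ t ≤ -208. That's 1 value of t.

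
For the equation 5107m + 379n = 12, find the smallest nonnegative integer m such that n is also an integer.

278

gcd(5107, 379) = 1  (5107 = 13·379 + 180, 379 = 2·180 + 19, 180 = 9·19 + 9, 19 = 2·9 + 1, 9 = 9·1).
1 divides 12, so solutions exist.
Back-substituting, 5107·(-40) + 379·(539) = 1.
Scale by 12/1 = 12: (m₀, n₀) = (-480, 6468).
General solution: m = -480 + 379t, n = 6468 - 5107t for integer t.
m ≥ 0: smallest is -480 mod 379 = 278 (at t = 2), with n = -3746.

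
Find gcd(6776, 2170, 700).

gcd(6776, 2170):
  6776 = 3×2170 + 266
  2170 = 8×266 + 42
  266 = 6×42 + 14
  42 = 3×14
so gcd(6776, 2170) = 14.
gcd(14, 700) = 14.

14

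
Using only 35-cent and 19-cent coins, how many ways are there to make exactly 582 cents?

Need nonnegative integers with 35j + 19k = 582.
gcd(35, 19) = 1, and 35·(6) + 19·(-11) = 1.
So (j₀, k₀) = (3492, -6402); general j = 3492 + 19t, k = -6402 - 35t.
j ≥ 0 ⇒ t ≥ -183; k ≥ 0 ⇒ t ≤ -183. That's 1 value of t.

1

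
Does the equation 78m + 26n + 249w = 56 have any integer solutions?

gcd(78, 26):
  78 = 3×26
so gcd(78, 26) = 26.
gcd(26, 249) = 1.
1 divides 56, so integer solutions exist.

yes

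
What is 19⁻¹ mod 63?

10

gcd(63, 19):
  63 = 3×19 + 6
  19 = 3×6 + 1
  6 = 6×1
so gcd(63, 19) = 1.
Back-substitute for Bézout coefficients:
  1 = 19 - 3×6
  ... = 19×(10) + 63×(-3)
So 19×10 ≡ 1 (mod 63), and 10 mod 63 = 10.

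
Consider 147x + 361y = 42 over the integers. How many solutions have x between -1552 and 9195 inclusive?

30

gcd(361, 147) = 1.
By Bézout, 147×(167) + 361×(-68) = 1.
Particular solution: (155, -63).
General solution: x = 155 + 361t, y = -63 - 147t for integer t.
-1552 ≤ 155 + 361t ≤ 9195 gives t ∈ [-4, 25], which is 30 values.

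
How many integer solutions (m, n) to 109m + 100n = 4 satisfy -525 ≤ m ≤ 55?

gcd(109, 100) = 1.
By Bézout, 109×(-11) + 100×(12) = 1.
Particular solution: (56, -61).
General solution: m = 56 + 100t, n = -61 - 109t for integer t.
-525 ≤ 56 + 100t ≤ 55 gives t ∈ [-5, -1], which is 5 values.

5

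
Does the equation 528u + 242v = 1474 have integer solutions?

gcd(528, 242) = 22  (528 = 2*242 + 44, 242 = 5*44 + 22, 44 = 2*22).
22 divides 1474, so integer solutions exist.

yes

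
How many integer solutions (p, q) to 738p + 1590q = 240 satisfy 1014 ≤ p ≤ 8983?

30

gcd(1590, 738):
  1590 = 2·738 + 114
  738 = 6·114 + 54
  114 = 2·54 + 6
  54 = 9·6
so gcd(1590, 738) = 6.
Back-substitute for Bézout coefficients:
  6 = 114 - 2·54
  ... = 738·(-28) + 1590·(13)
Scale by 40: particular solution (-1120, 520); reduce p mod 265: (205, -95).
General solution: p = 205 + 265t, q = -95 - 123t for integer t.
1014 ≤ 205 + 265t ≤ 8983 gives t ∈ [4, 33], which is 30 values.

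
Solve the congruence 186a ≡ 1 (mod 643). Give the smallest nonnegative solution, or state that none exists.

121

gcd(643, 186):
  643 = 3*186 + 85
  186 = 2*85 + 16
  85 = 5*16 + 5
  16 = 3*5 + 1
  5 = 5*1
so gcd(643, 186) = 1.
1 divides 1, so solutions exist.
Back-substitute for Bézout coefficients:
  1 = 16 - 3*5
  ... = 186*(121) + 643*(-35)
So 186*(121) ≡ 1 (mod 643); multiply by 1: a ≡ 121 (mod 643).
Smallest nonnegative: a = 121 mod 643 = 121.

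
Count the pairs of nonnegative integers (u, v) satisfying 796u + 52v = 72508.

7

gcd(796, 52):
  796 = 15*52 + 16
  52 = 3*16 + 4
  16 = 4*4
so gcd(796, 52) = 4.
Back-substitute for Bézout coefficients:
  4 = 52 - 3*16
  ... = 796*(-3) + 52*(46)
Scale by 18127: one solution is (-54381, 833842). Reduce u mod 13: (11, 1226).
General: u = 11 + 13t, v = 1226 - 199t.
u ≥ 0 ⇒ t ≥ 0; v ≥ 0 ⇒ t ≤ 6. So t ∈ [0, 6]: 7 solutions.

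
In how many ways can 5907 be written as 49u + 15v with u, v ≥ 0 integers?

8

gcd(49, 15) = 1  (49 = 3·15 + 4, 15 = 3·4 + 3, 4 = 1·3 + 1, 3 = 3·1).
Back-substituting, 49·(4) + 15·(-13) = 1.
Scale by 5907: one solution is (23628, -76791). Reduce u mod 15: (3, 384).
General: u = 3 + 15t, v = 384 - 49t.
u ≥ 0 ⇒ t ≥ 0; v ≥ 0 ⇒ t ≤ 7. So t ∈ [0, 7]: 8 solutions.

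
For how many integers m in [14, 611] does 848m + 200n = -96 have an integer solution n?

gcd(848, 200):
  848 = 4*200 + 48
  200 = 4*48 + 8
  48 = 6*8
so gcd(848, 200) = 8.
Back-substitute for Bézout coefficients:
  8 = 200 - 4*48
  ... = 848*(-4) + 200*(17)
Scale by -12: particular solution (48, -204); reduce m mod 25: (23, -98).
General solution: m = 23 + 25t, n = -98 - 106t for integer t.
14 ≤ 23 + 25t ≤ 611 gives t ∈ [0, 23], which is 24 values.

24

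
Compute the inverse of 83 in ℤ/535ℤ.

477

gcd(535, 83):
  535 = 6·83 + 37
  83 = 2·37 + 9
  37 = 4·9 + 1
  9 = 9·1
so gcd(535, 83) = 1.
Back-substitute for Bézout coefficients:
  1 = 37 - 4·9
  ... = 83·(-58) + 535·(9)
So 83·-58 ≡ 1 (mod 535), and -58 mod 535 = 477.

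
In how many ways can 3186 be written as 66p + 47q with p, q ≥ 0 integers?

1

gcd(66, 47):
  66 = 1·47 + 19
  47 = 2·19 + 9
  19 = 2·9 + 1
  9 = 9·1
so gcd(66, 47) = 1.
Back-substitute for Bézout coefficients:
  1 = 19 - 2·9
  ... = 66·(5) + 47·(-7)
Scale by 3186: one solution is (15930, -22302). Reduce p mod 47: (44, 6).
General: p = 44 + 47t, q = 6 - 66t.
p ≥ 0 ⇒ t ≥ 0; q ≥ 0 ⇒ t ≤ 0. So t ∈ [0, 0]: 1 solution.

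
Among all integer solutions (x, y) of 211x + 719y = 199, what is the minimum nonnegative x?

386

gcd(719, 211) = 1  (719 = 3·211 + 86, 211 = 2·86 + 39, 86 = 2·39 + 8, 39 = 4·8 + 7, 8 = 1·7 + 1, 7 = 7·1).
1 divides 199, so solutions exist.
Back-substituting, 211·(-92) + 719·(27) = 1.
Scale by 199/1 = 199: (x₀, y₀) = (-18308, 5373).
General solution: x = -18308 + 719t, y = 5373 - 211t for integer t.
x ≥ 0: smallest is -18308 mod 719 = 386 (at t = 26), with y = -113.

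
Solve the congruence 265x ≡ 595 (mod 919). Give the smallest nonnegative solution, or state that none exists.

245

gcd(919, 265) = 1.
1 divides 595, so solutions exist.
By Bézout, 265·(-378) + 919·(109) = 1.
So 265·(-378) ≡ 1 (mod 919); multiply by 595: x ≡ -224910 (mod 919).
Smallest nonnegative: x = -224910 mod 919 = 245.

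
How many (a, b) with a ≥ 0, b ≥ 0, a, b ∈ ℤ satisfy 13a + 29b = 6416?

gcd(29, 13):
  29 = 2*13 + 3
  13 = 4*3 + 1
  3 = 3*1
so gcd(29, 13) = 1.
Back-substitute for Bézout coefficients:
  1 = 13 - 4*3
  ... = 13*(9) + 29*(-4)
Scale by 6416: one solution is (57744, -25664). Reduce a mod 29: (5, 219).
General: a = 5 + 29t, b = 219 - 13t.
a ≥ 0 ⇒ t ≥ 0; b ≥ 0 ⇒ t ≤ 16. So t ∈ [0, 16]: 17 solutions.

17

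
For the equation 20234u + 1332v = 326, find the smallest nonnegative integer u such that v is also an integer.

253

gcd(20234, 1332):
  20234 = 15×1332 + 254
  1332 = 5×254 + 62
  254 = 4×62 + 6
  62 = 10×6 + 2
  6 = 3×2
so gcd(20234, 1332) = 2.
2 divides 326, so solutions exist.
Back-substitute for Bézout coefficients:
  2 = 62 - 10×6
  ... = 20234×(-215) + 1332×(3266)
Scale by 326/2 = 163: (u₀, v₀) = (-35045, 532358).
General solution: u = -35045 + 666t, v = 532358 - 10117t for integer t.
u ≥ 0: smallest is -35045 mod 666 = 253 (at t = 53), with v = -3843.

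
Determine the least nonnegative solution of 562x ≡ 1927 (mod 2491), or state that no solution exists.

gcd(2491, 562):
  2491 = 4×562 + 243
  562 = 2×243 + 76
  243 = 3×76 + 15
  76 = 5×15 + 1
  15 = 15×1
so gcd(2491, 562) = 1.
1 divides 1927, so solutions exist.
Back-substitute for Bézout coefficients:
  1 = 76 - 5×15
  ... = 562×(164) + 2491×(-37)
So 562×(164) ≡ 1 (mod 2491); multiply by 1927: x ≡ 316028 (mod 2491).
Smallest nonnegative: x = 316028 mod 2491 = 2162.

2162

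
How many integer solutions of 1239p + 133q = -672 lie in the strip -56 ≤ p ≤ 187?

gcd(1239, 133) = 7  (1239 = 9*133 + 42, 133 = 3*42 + 7, 42 = 6*7).
Back-substituting, 1239*(-3) + 133*(28) = 7.
Scale by -96: particular solution (288, -2688); reduce p mod 19: (3, -33).
General solution: p = 3 + 19t, q = -33 - 177t for integer t.
-56 ≤ 3 + 19t ≤ 187 gives t ∈ [-3, 9], which is 13 values.

13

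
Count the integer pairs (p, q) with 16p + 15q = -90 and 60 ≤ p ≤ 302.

gcd(16, 15):
  16 = 1*15 + 1
  15 = 15*1
so gcd(16, 15) = 1.
Back-substitute for Bézout coefficients:
  1 = 16 - 1*15
  ... = 16*(1) + 15*(-1)
Scale by -90: particular solution (-90, 90); reduce p mod 15: (0, -6).
General solution: p = 0 + 15t, q = -6 - 16t for integer t.
60 ≤ 0 + 15t ≤ 302 gives t ∈ [4, 20], which is 17 values.

17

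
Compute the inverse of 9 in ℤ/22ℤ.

gcd(22, 9) = 1.
By Bézout, 9*(5) + 22*(-2) = 1.
So 9*5 ≡ 1 (mod 22), and 5 mod 22 = 5.

5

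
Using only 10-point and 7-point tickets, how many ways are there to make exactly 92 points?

1

Need nonnegative integers with 10j + 7k = 92.
gcd(10, 7) = 1, and 10·(-2) + 7·(3) = 1.
So (j₀, k₀) = (-184, 276); general j = -184 + 7t, k = 276 - 10t.
j ≥ 0 ⇒ t ≥ 27; k ≥ 0 ⇒ t ≤ 27. That's 1 value of t.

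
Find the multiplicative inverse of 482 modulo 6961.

gcd(6961, 482) = 1  (6961 = 14×482 + 213, 482 = 2×213 + 56, 213 = 3×56 + 45, 56 = 1×45 + 11, 45 = 4×11 + 1, 11 = 11×1).
Back-substituting, 482×(-621) + 6961×(43) = 1.
So 482×-621 ≡ 1 (mod 6961), and -621 mod 6961 = 6340.

6340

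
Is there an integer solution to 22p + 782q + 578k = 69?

no

gcd(782, 22) = 2  (782 = 35·22 + 12, 22 = 1·12 + 10, 12 = 1·10 + 2, 10 = 5·2).
gcd(2, 578) = 2.
2 does not divide 69 (remainder 1), so no integer solutions.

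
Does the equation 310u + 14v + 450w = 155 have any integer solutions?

gcd(310, 14):
  310 = 22×14 + 2
  14 = 7×2
so gcd(310, 14) = 2.
gcd(2, 450) = 2.
2 does not divide 155 (remainder 1), so no integer solutions.

no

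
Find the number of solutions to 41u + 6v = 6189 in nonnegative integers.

gcd(41, 6):
  41 = 6*6 + 5
  6 = 1*5 + 1
  5 = 5*1
so gcd(41, 6) = 1.
Back-substitute for Bézout coefficients:
  1 = 6 - 1*5
  ... = 41*(-1) + 6*(7)
Scale by 6189: one solution is (-6189, 43323). Reduce u mod 6: (3, 1011).
General: u = 3 + 6t, v = 1011 - 41t.
u ≥ 0 ⇒ t ≥ 0; v ≥ 0 ⇒ t ≤ 24. So t ∈ [0, 24]: 25 solutions.

25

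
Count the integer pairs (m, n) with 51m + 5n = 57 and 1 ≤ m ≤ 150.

gcd(51, 5):
  51 = 10×5 + 1
  5 = 5×1
so gcd(51, 5) = 1.
Back-substitute for Bézout coefficients:
  1 = 51 - 10×5
  ... = 51×(1) + 5×(-10)
Scale by 57: particular solution (57, -570); reduce m mod 5: (2, -9).
General solution: m = 2 + 5t, n = -9 - 51t for integer t.
1 ≤ 2 + 5t ≤ 150 gives t ∈ [0, 29], which is 30 values.

30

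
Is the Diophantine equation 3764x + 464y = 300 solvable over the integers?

yes

gcd(3764, 464):
  3764 = 8*464 + 52
  464 = 8*52 + 48
  52 = 1*48 + 4
  48 = 12*4
so gcd(3764, 464) = 4.
4 divides 300, so integer solutions exist.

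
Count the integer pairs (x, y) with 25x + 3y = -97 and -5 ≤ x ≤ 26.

11

gcd(25, 3):
  25 = 8×3 + 1
  3 = 3×1
so gcd(25, 3) = 1.
Back-substitute for Bézout coefficients:
  1 = 25 - 8×3
  ... = 25×(1) + 3×(-8)
Scale by -97: particular solution (-97, 776); reduce x mod 3: (2, -49).
General solution: x = 2 + 3t, y = -49 - 25t for integer t.
-5 ≤ 2 + 3t ≤ 26 gives t ∈ [-2, 8], which is 11 values.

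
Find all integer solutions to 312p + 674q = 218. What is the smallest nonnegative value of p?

180

gcd(674, 312):
  674 = 2*312 + 50
  312 = 6*50 + 12
  50 = 4*12 + 2
  12 = 6*2
so gcd(674, 312) = 2.
2 divides 218, so solutions exist.
Back-substitute for Bézout coefficients:
  2 = 50 - 4*12
  ... = 312*(-54) + 674*(25)
Scale by 218/2 = 109: (p₀, q₀) = (-5886, 2725).
General solution: p = -5886 + 337t, q = 2725 - 156t for integer t.
p ≥ 0: smallest is -5886 mod 337 = 180 (at t = 18), with q = -83.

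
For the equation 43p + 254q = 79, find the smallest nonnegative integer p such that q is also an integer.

55

gcd(254, 43):
  254 = 5*43 + 39
  43 = 1*39 + 4
  39 = 9*4 + 3
  4 = 1*3 + 1
  3 = 3*1
so gcd(254, 43) = 1.
1 divides 79, so solutions exist.
Back-substitute for Bézout coefficients:
  1 = 4 - 1*3
  ... = 43*(65) + 254*(-11)
Scale by 79/1 = 79: (p₀, q₀) = (5135, -869).
General solution: p = 5135 + 254t, q = -869 - 43t for integer t.
p ≥ 0: smallest is 5135 mod 254 = 55 (at t = -20), with q = -9.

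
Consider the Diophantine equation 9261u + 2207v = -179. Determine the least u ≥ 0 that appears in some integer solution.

gcd(9261, 2207):
  9261 = 4*2207 + 433
  2207 = 5*433 + 42
  433 = 10*42 + 13
  42 = 3*13 + 3
  13 = 4*3 + 1
  3 = 3*1
so gcd(9261, 2207) = 1.
1 divides -179, so solutions exist.
Back-substitute for Bézout coefficients:
  1 = 13 - 4*3
  ... = 9261*(683) + 2207*(-2866)
Scale by -179/1 = -179: (u₀, v₀) = (-122257, 513014).
General solution: u = -122257 + 2207t, v = 513014 - 9261t for integer t.
u ≥ 0: smallest is -122257 mod 2207 = 1335 (at t = 56), with v = -5602.

1335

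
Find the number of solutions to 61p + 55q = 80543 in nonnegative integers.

24

gcd(61, 55) = 1  (61 = 1·55 + 6, 55 = 9·6 + 1, 6 = 6·1).
Back-substituting, 61·(-9) + 55·(10) = 1.
Scale by 80543: one solution is (-724887, 805430). Reduce p mod 55: (13, 1450).
General: p = 13 + 55t, q = 1450 - 61t.
p ≥ 0 ⇒ t ≥ 0; q ≥ 0 ⇒ t ≤ 23. So t ∈ [0, 23]: 24 solutions.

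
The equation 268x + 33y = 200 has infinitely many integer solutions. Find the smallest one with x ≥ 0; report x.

gcd(268, 33) = 1.
1 divides 200, so solutions exist.
By Bézout, 268*(-8) + 33*(65) = 1.
Scale by 200/1 = 200: (x₀, y₀) = (-1600, 13000).
General solution: x = -1600 + 33t, y = 13000 - 268t for integer t.
x ≥ 0: smallest is -1600 mod 33 = 17 (at t = 49), with y = -132.

17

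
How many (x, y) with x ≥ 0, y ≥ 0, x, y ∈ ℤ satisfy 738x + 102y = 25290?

2

gcd(738, 102) = 6.
By Bézout, 738×(-4) + 102×(29) = 6.
One solution: (4, 219).
General: x = 4 + 17t, y = 219 - 123t.
x ≥ 0 ⇒ t ≥ 0; y ≥ 0 ⇒ t ≤ 1. So t ∈ [0, 1]: 2 solutions.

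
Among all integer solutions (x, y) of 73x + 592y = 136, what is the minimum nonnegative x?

gcd(592, 73):
  592 = 8*73 + 8
  73 = 9*8 + 1
  8 = 8*1
so gcd(592, 73) = 1.
1 divides 136, so solutions exist.
Back-substitute for Bézout coefficients:
  1 = 73 - 9*8
  ... = 73*(73) + 592*(-9)
Scale by 136/1 = 136: (x₀, y₀) = (9928, -1224).
General solution: x = 9928 + 592t, y = -1224 - 73t for integer t.
x ≥ 0: smallest is 9928 mod 592 = 456 (at t = -16), with y = -56.

456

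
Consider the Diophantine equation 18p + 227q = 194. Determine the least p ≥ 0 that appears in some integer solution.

gcd(227, 18):
  227 = 12·18 + 11
  18 = 1·11 + 7
  11 = 1·7 + 4
  7 = 1·4 + 3
  4 = 1·3 + 1
  3 = 3·1
so gcd(227, 18) = 1.
1 divides 194, so solutions exist.
Back-substitute for Bézout coefficients:
  1 = 4 - 1·3
  ... = 18·(-63) + 227·(5)
Scale by 194/1 = 194: (p₀, q₀) = (-12222, 970).
General solution: p = -12222 + 227t, q = 970 - 18t for integer t.
p ≥ 0: smallest is -12222 mod 227 = 36 (at t = 54), with q = -2.

36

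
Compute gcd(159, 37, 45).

gcd(159, 37) = 1.
gcd(1, 45) = 1.

1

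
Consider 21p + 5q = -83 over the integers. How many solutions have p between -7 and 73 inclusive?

16

gcd(21, 5):
  21 = 4×5 + 1
  5 = 5×1
so gcd(21, 5) = 1.
Back-substitute for Bézout coefficients:
  1 = 21 - 4×5
  ... = 21×(1) + 5×(-4)
Scale by -83: particular solution (-83, 332); reduce p mod 5: (2, -25).
General solution: p = 2 + 5t, q = -25 - 21t for integer t.
-7 ≤ 2 + 5t ≤ 73 gives t ∈ [-1, 14], which is 16 values.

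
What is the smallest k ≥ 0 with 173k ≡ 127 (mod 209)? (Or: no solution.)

gcd(209, 173) = 1  (209 = 1*173 + 36, 173 = 4*36 + 29, 36 = 1*29 + 7, 29 = 4*7 + 1, 7 = 7*1).
1 divides 127, so solutions exist.
Back-substituting, 173*(29) + 209*(-24) = 1.
So 173*(29) ≡ 1 (mod 209); multiply by 127: k ≡ 3683 (mod 209).
Smallest nonnegative: k = 3683 mod 209 = 130.

130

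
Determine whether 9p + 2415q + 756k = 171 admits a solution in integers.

gcd(2415, 9) = 3  (2415 = 268·9 + 3, 9 = 3·3).
gcd(3, 756) = 3.
3 divides 171, so integer solutions exist.

yes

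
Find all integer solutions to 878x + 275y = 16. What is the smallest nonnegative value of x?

gcd(878, 275):
  878 = 3·275 + 53
  275 = 5·53 + 10
  53 = 5·10 + 3
  10 = 3·3 + 1
  3 = 3·1
so gcd(878, 275) = 1.
1 divides 16, so solutions exist.
Back-substitute for Bézout coefficients:
  1 = 10 - 3·3
  ... = 878·(-83) + 275·(265)
Scale by 16/1 = 16: (x₀, y₀) = (-1328, 4240).
General solution: x = -1328 + 275t, y = 4240 - 878t for integer t.
x ≥ 0: smallest is -1328 mod 275 = 47 (at t = 5), with y = -150.

47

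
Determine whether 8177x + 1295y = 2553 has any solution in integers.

yes

gcd(8177, 1295):
  8177 = 6·1295 + 407
  1295 = 3·407 + 74
  407 = 5·74 + 37
  74 = 2·37
so gcd(8177, 1295) = 37.
37 divides 2553, so integer solutions exist.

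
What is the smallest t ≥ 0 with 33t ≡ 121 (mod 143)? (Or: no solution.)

gcd(143, 33) = 11  (143 = 4*33 + 11, 33 = 3*11).
11 divides 121, so solutions exist.
Back-substituting, 33*(-4) + 143*(1) = 11.
So 33*(-4) ≡ 11 (mod 143); multiply by 11: t ≡ -44 (mod 13).
Smallest nonnegative: t = -44 mod 13 = 8.

8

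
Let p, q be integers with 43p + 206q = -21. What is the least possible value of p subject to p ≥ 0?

57

gcd(206, 43) = 1  (206 = 4×43 + 34, 43 = 1×34 + 9, 34 = 3×9 + 7, 9 = 1×7 + 2, 7 = 3×2 + 1, 2 = 2×1).
1 divides -21, so solutions exist.
Back-substituting, 43×(-91) + 206×(19) = 1.
Scale by -21/1 = -21: (p₀, q₀) = (1911, -399).
General solution: p = 1911 + 206t, q = -399 - 43t for integer t.
p ≥ 0: smallest is 1911 mod 206 = 57 (at t = -9), with q = -12.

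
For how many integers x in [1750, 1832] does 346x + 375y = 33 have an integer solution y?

gcd(375, 346):
  375 = 1×346 + 29
  346 = 11×29 + 27
  29 = 1×27 + 2
  27 = 13×2 + 1
  2 = 2×1
so gcd(375, 346) = 1.
Back-substitute for Bézout coefficients:
  1 = 27 - 13×2
  ... = 346×(181) + 375×(-167)
Scale by 33: particular solution (5973, -5511); reduce x mod 375: (348, -321).
General solution: x = 348 + 375t, y = -321 - 346t for integer t.
1750 ≤ 348 + 375t ≤ 1832 gives t ∈ [4, 3], which is 0 values.

0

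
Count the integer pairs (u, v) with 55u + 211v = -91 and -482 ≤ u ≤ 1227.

8

gcd(211, 55) = 1  (211 = 3×55 + 46, 55 = 1×46 + 9, 46 = 5×9 + 1, 9 = 9×1).
Back-substituting, 55×(-23) + 211×(6) = 1.
Scale by -91: particular solution (2093, -546); reduce u mod 211: (194, -51).
General solution: u = 194 + 211t, v = -51 - 55t for integer t.
-482 ≤ 194 + 211t ≤ 1227 gives t ∈ [-3, 4], which is 8 values.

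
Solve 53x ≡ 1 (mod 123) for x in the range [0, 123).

65

gcd(123, 53) = 1  (123 = 2*53 + 17, 53 = 3*17 + 2, 17 = 8*2 + 1, 2 = 2*1).
Back-substituting, 53*(-58) + 123*(25) = 1.
So 53*-58 ≡ 1 (mod 123), and -58 mod 123 = 65.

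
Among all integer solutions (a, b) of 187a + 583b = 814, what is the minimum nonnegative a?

gcd(583, 187):
  583 = 3·187 + 22
  187 = 8·22 + 11
  22 = 2·11
so gcd(583, 187) = 11.
11 divides 814, so solutions exist.
Back-substitute for Bézout coefficients:
  11 = 187 - 8·22
  ... = 187·(25) + 583·(-8)
Scale by 814/11 = 74: (a₀, b₀) = (1850, -592).
General solution: a = 1850 + 53t, b = -592 - 17t for integer t.
a ≥ 0: smallest is 1850 mod 53 = 48 (at t = -34), with b = -14.

48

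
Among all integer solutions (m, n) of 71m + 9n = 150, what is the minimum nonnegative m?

3

gcd(71, 9):
  71 = 7*9 + 8
  9 = 1*8 + 1
  8 = 8*1
so gcd(71, 9) = 1.
1 divides 150, so solutions exist.
Back-substitute for Bézout coefficients:
  1 = 9 - 1*8
  ... = 71*(-1) + 9*(8)
Scale by 150/1 = 150: (m₀, n₀) = (-150, 1200).
General solution: m = -150 + 9t, n = 1200 - 71t for integer t.
m ≥ 0: smallest is -150 mod 9 = 3 (at t = 17), with n = -7.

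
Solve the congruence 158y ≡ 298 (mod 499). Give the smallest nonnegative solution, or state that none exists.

84

gcd(499, 158) = 1  (499 = 3·158 + 25, 158 = 6·25 + 8, 25 = 3·8 + 1, 8 = 8·1).
1 divides 298, so solutions exist.
Back-substituting, 158·(-60) + 499·(19) = 1.
So 158·(-60) ≡ 1 (mod 499); multiply by 298: y ≡ -17880 (mod 499).
Smallest nonnegative: y = -17880 mod 499 = 84.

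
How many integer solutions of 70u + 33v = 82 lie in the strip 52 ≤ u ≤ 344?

gcd(70, 33):
  70 = 2·33 + 4
  33 = 8·4 + 1
  4 = 4·1
so gcd(70, 33) = 1.
Back-substitute for Bézout coefficients:
  1 = 33 - 8·4
  ... = 70·(-8) + 33·(17)
Scale by 82: particular solution (-656, 1394); reduce u mod 33: (4, -6).
General solution: u = 4 + 33t, v = -6 - 70t for integer t.
52 ≤ 4 + 33t ≤ 344 gives t ∈ [2, 10], which is 9 values.

9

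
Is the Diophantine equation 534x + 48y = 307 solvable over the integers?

gcd(534, 48) = 6.
6 does not divide 307 (remainder 1), so no integer solutions.

no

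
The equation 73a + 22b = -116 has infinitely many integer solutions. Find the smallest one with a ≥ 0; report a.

18

gcd(73, 22) = 1.
1 divides -116, so solutions exist.
By Bézout, 73*(-3) + 22*(10) = 1.
Scale by -116/1 = -116: (a₀, b₀) = (348, -1160).
General solution: a = 348 + 22t, b = -1160 - 73t for integer t.
a ≥ 0: smallest is 348 mod 22 = 18 (at t = -15), with b = -65.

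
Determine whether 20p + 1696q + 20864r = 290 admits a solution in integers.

no

gcd(1696, 20) = 4  (1696 = 84*20 + 16, 20 = 1*16 + 4, 16 = 4*4).
gcd(4, 20864) = 4.
4 does not divide 290 (remainder 2), so no integer solutions.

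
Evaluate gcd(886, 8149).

gcd(8149, 886) = 1  (8149 = 9·886 + 175, 886 = 5·175 + 11, 175 = 15·11 + 10, 11 = 1·10 + 1, 10 = 10·1).

1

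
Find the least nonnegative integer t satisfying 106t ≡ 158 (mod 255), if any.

gcd(255, 106) = 1  (255 = 2*106 + 43, 106 = 2*43 + 20, 43 = 2*20 + 3, 20 = 6*3 + 2, 3 = 1*2 + 1, 2 = 2*1).
1 divides 158, so solutions exist.
Back-substituting, 106*(-89) + 255*(37) = 1.
So 106*(-89) ≡ 1 (mod 255); multiply by 158: t ≡ -14062 (mod 255).
Smallest nonnegative: t = -14062 mod 255 = 218.

218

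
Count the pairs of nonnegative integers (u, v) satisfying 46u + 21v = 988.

gcd(46, 21):
  46 = 2·21 + 4
  21 = 5·4 + 1
  4 = 4·1
so gcd(46, 21) = 1.
Back-substitute for Bézout coefficients:
  1 = 21 - 5·4
  ... = 46·(-5) + 21·(11)
Scale by 988: one solution is (-4940, 10868). Reduce u mod 21: (16, 12).
General: u = 16 + 21t, v = 12 - 46t.
u ≥ 0 ⇒ t ≥ 0; v ≥ 0 ⇒ t ≤ 0. So t ∈ [0, 0]: 1 solution.

1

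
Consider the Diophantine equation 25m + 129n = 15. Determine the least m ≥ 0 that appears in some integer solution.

gcd(129, 25):
  129 = 5·25 + 4
  25 = 6·4 + 1
  4 = 4·1
so gcd(129, 25) = 1.
1 divides 15, so solutions exist.
Back-substitute for Bézout coefficients:
  1 = 25 - 6·4
  ... = 25·(31) + 129·(-6)
Scale by 15/1 = 15: (m₀, n₀) = (465, -90).
General solution: m = 465 + 129t, n = -90 - 25t for integer t.
m ≥ 0: smallest is 465 mod 129 = 78 (at t = -3), with n = -15.

78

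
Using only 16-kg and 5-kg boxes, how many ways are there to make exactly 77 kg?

Need nonnegative integers with 16j + 5k = 77.
gcd(16, 5) = 1, and 16·(1) + 5·(-3) = 1.
So (j₀, k₀) = (77, -231); general j = 77 + 5t, k = -231 - 16t.
j ≥ 0 ⇒ t ≥ -15; k ≥ 0 ⇒ t ≤ -15. That's 1 value of t.

1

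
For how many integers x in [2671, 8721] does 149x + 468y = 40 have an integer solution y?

gcd(468, 149):
  468 = 3×149 + 21
  149 = 7×21 + 2
  21 = 10×2 + 1
  2 = 2×1
so gcd(468, 149) = 1.
Back-substitute for Bézout coefficients:
  1 = 21 - 10×2
  ... = 149×(-223) + 468×(71)
Scale by 40: particular solution (-8920, 2840); reduce x mod 468: (440, -140).
General solution: x = 440 + 468t, y = -140 - 149t for integer t.
2671 ≤ 440 + 468t ≤ 8721 gives t ∈ [5, 17], which is 13 values.

13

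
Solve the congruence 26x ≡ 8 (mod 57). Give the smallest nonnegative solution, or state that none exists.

31

gcd(57, 26) = 1.
1 divides 8, so solutions exist.
By Bézout, 26·(11) + 57·(-5) = 1.
So 26·(11) ≡ 1 (mod 57); multiply by 8: x ≡ 88 (mod 57).
Smallest nonnegative: x = 88 mod 57 = 31.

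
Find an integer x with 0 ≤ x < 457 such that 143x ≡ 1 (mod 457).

gcd(457, 143) = 1  (457 = 3·143 + 28, 143 = 5·28 + 3, 28 = 9·3 + 1, 3 = 3·1).
Back-substituting, 143·(-147) + 457·(46) = 1.
So 143·-147 ≡ 1 (mod 457), and -147 mod 457 = 310.

310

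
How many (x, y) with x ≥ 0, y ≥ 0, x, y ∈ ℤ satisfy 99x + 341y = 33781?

gcd(341, 99):
  341 = 3*99 + 44
  99 = 2*44 + 11
  44 = 4*11
so gcd(341, 99) = 11.
Back-substitute for Bézout coefficients:
  11 = 99 - 2*44
  ... = 99*(7) + 341*(-2)
Scale by 3071: one solution is (21497, -6142). Reduce x mod 31: (14, 95).
General: x = 14 + 31t, y = 95 - 9t.
x ≥ 0 ⇒ t ≥ 0; y ≥ 0 ⇒ t ≤ 10. So t ∈ [0, 10]: 11 solutions.

11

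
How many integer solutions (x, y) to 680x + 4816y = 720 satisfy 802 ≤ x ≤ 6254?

gcd(4816, 680):
  4816 = 7·680 + 56
  680 = 12·56 + 8
  56 = 7·8
so gcd(4816, 680) = 8.
Back-substitute for Bézout coefficients:
  8 = 680 - 12·56
  ... = 680·(85) + 4816·(-12)
Scale by 90: particular solution (7650, -1080); reduce x mod 602: (426, -60).
General solution: x = 426 + 602t, y = -60 - 85t for integer t.
802 ≤ 426 + 602t ≤ 6254 gives t ∈ [1, 9], which is 9 values.

9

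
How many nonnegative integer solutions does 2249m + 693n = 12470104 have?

8

gcd(2249, 693) = 1.
By Bézout, 2249×(53) + 693×(-172) = 1.
One solution: (26, 17910).
General: m = 26 + 693t, n = 17910 - 2249t.
m ≥ 0 ⇒ t ≥ 0; n ≥ 0 ⇒ t ≤ 7. So t ∈ [0, 7]: 8 solutions.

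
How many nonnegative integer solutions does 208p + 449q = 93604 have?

1

gcd(449, 208) = 1  (449 = 2×208 + 33, 208 = 6×33 + 10, 33 = 3×10 + 3, 10 = 3×3 + 1, 3 = 3×1).
Back-substituting, 208×(136) + 449×(-63) = 1.
Scale by 93604: one solution is (12730144, -5897052). Reduce p mod 449: (96, 164).
General: p = 96 + 449t, q = 164 - 208t.
p ≥ 0 ⇒ t ≥ 0; q ≥ 0 ⇒ t ≤ 0. So t ∈ [0, 0]: 1 solution.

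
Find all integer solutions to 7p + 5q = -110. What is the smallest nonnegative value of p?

0

gcd(7, 5) = 1  (7 = 1×5 + 2, 5 = 2×2 + 1, 2 = 2×1).
1 divides -110, so solutions exist.
Back-substituting, 7×(-2) + 5×(3) = 1.
Scale by -110/1 = -110: (p₀, q₀) = (220, -330).
General solution: p = 220 + 5t, q = -330 - 7t for integer t.
p ≥ 0: smallest is 220 mod 5 = 0 (at t = -44), with q = -22.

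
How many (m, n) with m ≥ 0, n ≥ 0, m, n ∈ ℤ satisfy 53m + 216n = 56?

gcd(216, 53) = 1.
By Bézout, 53*(53) + 216*(-13) = 1.
One solution: (160, -39).
General: m = 160 + 216t, n = -39 - 53t.
m ≥ 0 ⇒ t ≥ 0; n ≥ 0 ⇒ t ≤ -1. So t ∈ [0, -1]: 0 solutions.

0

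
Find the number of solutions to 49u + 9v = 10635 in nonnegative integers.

24

gcd(49, 9) = 1  (49 = 5·9 + 4, 9 = 2·4 + 1, 4 = 4·1).
Back-substituting, 49·(-2) + 9·(11) = 1.
Scale by 10635: one solution is (-21270, 116985). Reduce u mod 9: (6, 1149).
General: u = 6 + 9t, v = 1149 - 49t.
u ≥ 0 ⇒ t ≥ 0; v ≥ 0 ⇒ t ≤ 23. So t ∈ [0, 23]: 24 solutions.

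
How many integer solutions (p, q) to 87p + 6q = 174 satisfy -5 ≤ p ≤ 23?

14

gcd(87, 6) = 3  (87 = 14·6 + 3, 6 = 2·3).
Back-substituting, 87·(1) + 6·(-14) = 3.
Scale by 58: particular solution (58, -812); reduce p mod 2: (0, 29).
General solution: p = 0 + 2t, q = 29 - 29t for integer t.
-5 ≤ 0 + 2t ≤ 23 gives t ∈ [-2, 11], which is 14 values.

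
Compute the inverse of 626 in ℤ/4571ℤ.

gcd(4571, 626):
  4571 = 7·626 + 189
  626 = 3·189 + 59
  189 = 3·59 + 12
  59 = 4·12 + 11
  12 = 1·11 + 1
  11 = 11·1
so gcd(4571, 626) = 1.
Back-substitute for Bézout coefficients:
  1 = 12 - 1·11
  ... = 626·(-387) + 4571·(53)
So 626·-387 ≡ 1 (mod 4571), and -387 mod 4571 = 4184.

4184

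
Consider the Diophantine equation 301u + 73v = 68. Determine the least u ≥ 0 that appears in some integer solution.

gcd(301, 73):
  301 = 4·73 + 9
  73 = 8·9 + 1
  9 = 9·1
so gcd(301, 73) = 1.
1 divides 68, so solutions exist.
Back-substitute for Bézout coefficients:
  1 = 73 - 8·9
  ... = 301·(-8) + 73·(33)
Scale by 68/1 = 68: (u₀, v₀) = (-544, 2244).
General solution: u = -544 + 73t, v = 2244 - 301t for integer t.
u ≥ 0: smallest is -544 mod 73 = 40 (at t = 8), with v = -164.

40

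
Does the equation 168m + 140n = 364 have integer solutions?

yes

gcd(168, 140):
  168 = 1*140 + 28
  140 = 5*28
so gcd(168, 140) = 28.
28 divides 364, so integer solutions exist.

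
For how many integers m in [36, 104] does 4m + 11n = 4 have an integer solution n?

6

gcd(11, 4) = 1  (11 = 2*4 + 3, 4 = 1*3 + 1, 3 = 3*1).
Back-substituting, 4*(3) + 11*(-1) = 1.
Scale by 4: particular solution (12, -4); reduce m mod 11: (1, 0).
General solution: m = 1 + 11t, n = 0 - 4t for integer t.
36 ≤ 1 + 11t ≤ 104 gives t ∈ [4, 9], which is 6 values.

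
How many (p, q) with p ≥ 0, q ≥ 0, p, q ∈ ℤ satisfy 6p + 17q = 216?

gcd(17, 6) = 1  (17 = 2×6 + 5, 6 = 1×5 + 1, 5 = 5×1).
Back-substituting, 6×(3) + 17×(-1) = 1.
Scale by 216: one solution is (648, -216). Reduce p mod 17: (2, 12).
General: p = 2 + 17t, q = 12 - 6t.
p ≥ 0 ⇒ t ≥ 0; q ≥ 0 ⇒ t ≤ 2. So t ∈ [0, 2]: 3 solutions.

3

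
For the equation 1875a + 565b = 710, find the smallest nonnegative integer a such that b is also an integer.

73

gcd(1875, 565):
  1875 = 3*565 + 180
  565 = 3*180 + 25
  180 = 7*25 + 5
  25 = 5*5
so gcd(1875, 565) = 5.
5 divides 710, so solutions exist.
Back-substitute for Bézout coefficients:
  5 = 180 - 7*25
  ... = 1875*(22) + 565*(-73)
Scale by 710/5 = 142: (a₀, b₀) = (3124, -10366).
General solution: a = 3124 + 113t, b = -10366 - 375t for integer t.
a ≥ 0: smallest is 3124 mod 113 = 73 (at t = -27), with b = -241.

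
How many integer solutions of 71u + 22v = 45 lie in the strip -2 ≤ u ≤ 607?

28

gcd(71, 22) = 1  (71 = 3·22 + 5, 22 = 4·5 + 2, 5 = 2·2 + 1, 2 = 2·1).
Back-substituting, 71·(9) + 22·(-29) = 1.
Scale by 45: particular solution (405, -1305); reduce u mod 22: (9, -27).
General solution: u = 9 + 22t, v = -27 - 71t for integer t.
-2 ≤ 9 + 22t ≤ 607 gives t ∈ [0, 27], which is 28 values.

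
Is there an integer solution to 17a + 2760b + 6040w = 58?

gcd(2760, 17) = 1.
gcd(1, 6040) = 1.
1 divides 58, so integer solutions exist.

yes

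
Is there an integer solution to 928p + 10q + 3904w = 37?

gcd(928, 10) = 2  (928 = 92·10 + 8, 10 = 1·8 + 2, 8 = 4·2).
gcd(2, 3904) = 2.
2 does not divide 37 (remainder 1), so no integer solutions.

no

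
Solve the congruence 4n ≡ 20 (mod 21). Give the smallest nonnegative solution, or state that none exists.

5

gcd(21, 4) = 1.
1 divides 20, so solutions exist.
By Bézout, 4×(-5) + 21×(1) = 1.
So 4×(-5) ≡ 1 (mod 21); multiply by 20: n ≡ -100 (mod 21).
Smallest nonnegative: n = -100 mod 21 = 5.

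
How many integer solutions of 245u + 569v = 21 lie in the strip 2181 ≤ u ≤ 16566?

25

gcd(569, 245) = 1.
By Bézout, 245*(72) + 569*(-31) = 1.
Particular solution: (374, -161).
General solution: u = 374 + 569t, v = -161 - 245t for integer t.
2181 ≤ 374 + 569t ≤ 16566 gives t ∈ [4, 28], which is 25 values.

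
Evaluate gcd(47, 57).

gcd(57, 47):
  57 = 1·47 + 10
  47 = 4·10 + 7
  10 = 1·7 + 3
  7 = 2·3 + 1
  3 = 3·1
so gcd(57, 47) = 1.

1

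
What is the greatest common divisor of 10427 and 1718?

1

gcd(10427, 1718) = 1  (10427 = 6*1718 + 119, 1718 = 14*119 + 52, 119 = 2*52 + 15, 52 = 3*15 + 7, 15 = 2*7 + 1, 7 = 7*1).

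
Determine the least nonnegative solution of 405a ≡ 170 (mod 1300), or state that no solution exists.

gcd(1300, 405) = 5  (1300 = 3*405 + 85, 405 = 4*85 + 65, 85 = 1*65 + 20, 65 = 3*20 + 5, 20 = 4*5).
5 divides 170, so solutions exist.
Back-substituting, 405*(61) + 1300*(-19) = 5.
So 405*(61) ≡ 5 (mod 1300); multiply by 34: a ≡ 2074 (mod 260).
Smallest nonnegative: a = 2074 mod 260 = 254.

254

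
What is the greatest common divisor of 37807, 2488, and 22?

1

gcd(37807, 2488) = 1  (37807 = 15·2488 + 487, 2488 = 5·487 + 53, 487 = 9·53 + 10, 53 = 5·10 + 3, 10 = 3·3 + 1, 3 = 3·1).
gcd(1, 22) = 1.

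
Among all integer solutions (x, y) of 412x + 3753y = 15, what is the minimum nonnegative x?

1248

gcd(3753, 412) = 1.
1 divides 15, so solutions exist.
By Bézout, 412·(1084) + 3753·(-119) = 1.
Scale by 15/1 = 15: (x₀, y₀) = (16260, -1785).
General solution: x = 16260 + 3753t, y = -1785 - 412t for integer t.
x ≥ 0: smallest is 16260 mod 3753 = 1248 (at t = -4), with y = -137.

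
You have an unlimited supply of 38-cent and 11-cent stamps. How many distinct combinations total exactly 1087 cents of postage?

Need nonnegative integers with 38j + 11k = 1087.
gcd(38, 11) = 1, and 38·(-2) + 11·(7) = 1.
So (j₀, k₀) = (-2174, 7609); general j = -2174 + 11t, k = 7609 - 38t.
j ≥ 0 ⇒ t ≥ 198; k ≥ 0 ⇒ t ≤ 200. That's 3 values of t.

3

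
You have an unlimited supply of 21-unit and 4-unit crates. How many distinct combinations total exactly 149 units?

Need nonnegative integers with 21j + 4k = 149.
gcd(21, 4) = 1, and 21·(1) + 4·(-5) = 1.
So (j₀, k₀) = (149, -745); general j = 149 + 4t, k = -745 - 21t.
j ≥ 0 ⇒ t ≥ -37; k ≥ 0 ⇒ t ≤ -36. That's 2 values of t.

2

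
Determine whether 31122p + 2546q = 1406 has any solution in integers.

yes

gcd(31122, 2546) = 38.
38 divides 1406, so integer solutions exist.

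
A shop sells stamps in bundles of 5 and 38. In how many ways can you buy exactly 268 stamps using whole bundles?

Need nonnegative integers with 5j + 38k = 268.
gcd(5, 38) = 1, and 5·(-15) + 38·(2) = 1.
So (j₀, k₀) = (-4020, 536); general j = -4020 + 38t, k = 536 - 5t.
j ≥ 0 ⇒ t ≥ 106; k ≥ 0 ⇒ t ≤ 107. That's 2 values of t.

2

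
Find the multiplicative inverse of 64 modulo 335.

89

gcd(335, 64) = 1.
By Bézout, 64*(89) + 335*(-17) = 1.
So 64*89 ≡ 1 (mod 335), and 89 mod 335 = 89.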